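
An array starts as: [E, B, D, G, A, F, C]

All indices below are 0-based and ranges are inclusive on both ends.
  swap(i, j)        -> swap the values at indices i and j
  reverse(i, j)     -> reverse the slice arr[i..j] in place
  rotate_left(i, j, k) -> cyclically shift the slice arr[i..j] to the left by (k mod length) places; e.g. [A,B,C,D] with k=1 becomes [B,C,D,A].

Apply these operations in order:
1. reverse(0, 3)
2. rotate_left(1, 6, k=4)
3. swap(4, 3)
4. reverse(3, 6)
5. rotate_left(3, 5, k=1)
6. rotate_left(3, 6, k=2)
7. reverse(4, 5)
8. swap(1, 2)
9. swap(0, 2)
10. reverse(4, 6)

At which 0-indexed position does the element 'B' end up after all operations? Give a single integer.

After 1 (reverse(0, 3)): [G, D, B, E, A, F, C]
After 2 (rotate_left(1, 6, k=4)): [G, F, C, D, B, E, A]
After 3 (swap(4, 3)): [G, F, C, B, D, E, A]
After 4 (reverse(3, 6)): [G, F, C, A, E, D, B]
After 5 (rotate_left(3, 5, k=1)): [G, F, C, E, D, A, B]
After 6 (rotate_left(3, 6, k=2)): [G, F, C, A, B, E, D]
After 7 (reverse(4, 5)): [G, F, C, A, E, B, D]
After 8 (swap(1, 2)): [G, C, F, A, E, B, D]
After 9 (swap(0, 2)): [F, C, G, A, E, B, D]
After 10 (reverse(4, 6)): [F, C, G, A, D, B, E]

Answer: 5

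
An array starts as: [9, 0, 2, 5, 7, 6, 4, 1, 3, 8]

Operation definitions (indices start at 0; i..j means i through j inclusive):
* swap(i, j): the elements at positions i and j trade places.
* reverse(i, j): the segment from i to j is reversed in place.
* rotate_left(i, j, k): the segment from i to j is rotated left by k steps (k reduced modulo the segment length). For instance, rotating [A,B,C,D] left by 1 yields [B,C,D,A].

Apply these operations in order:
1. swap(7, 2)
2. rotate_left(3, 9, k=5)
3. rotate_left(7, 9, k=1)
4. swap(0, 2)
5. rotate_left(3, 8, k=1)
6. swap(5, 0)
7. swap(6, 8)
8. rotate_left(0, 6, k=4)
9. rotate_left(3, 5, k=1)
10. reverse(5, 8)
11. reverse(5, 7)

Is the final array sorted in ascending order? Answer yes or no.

Answer: no

Derivation:
After 1 (swap(7, 2)): [9, 0, 1, 5, 7, 6, 4, 2, 3, 8]
After 2 (rotate_left(3, 9, k=5)): [9, 0, 1, 3, 8, 5, 7, 6, 4, 2]
After 3 (rotate_left(7, 9, k=1)): [9, 0, 1, 3, 8, 5, 7, 4, 2, 6]
After 4 (swap(0, 2)): [1, 0, 9, 3, 8, 5, 7, 4, 2, 6]
After 5 (rotate_left(3, 8, k=1)): [1, 0, 9, 8, 5, 7, 4, 2, 3, 6]
After 6 (swap(5, 0)): [7, 0, 9, 8, 5, 1, 4, 2, 3, 6]
After 7 (swap(6, 8)): [7, 0, 9, 8, 5, 1, 3, 2, 4, 6]
After 8 (rotate_left(0, 6, k=4)): [5, 1, 3, 7, 0, 9, 8, 2, 4, 6]
After 9 (rotate_left(3, 5, k=1)): [5, 1, 3, 0, 9, 7, 8, 2, 4, 6]
After 10 (reverse(5, 8)): [5, 1, 3, 0, 9, 4, 2, 8, 7, 6]
After 11 (reverse(5, 7)): [5, 1, 3, 0, 9, 8, 2, 4, 7, 6]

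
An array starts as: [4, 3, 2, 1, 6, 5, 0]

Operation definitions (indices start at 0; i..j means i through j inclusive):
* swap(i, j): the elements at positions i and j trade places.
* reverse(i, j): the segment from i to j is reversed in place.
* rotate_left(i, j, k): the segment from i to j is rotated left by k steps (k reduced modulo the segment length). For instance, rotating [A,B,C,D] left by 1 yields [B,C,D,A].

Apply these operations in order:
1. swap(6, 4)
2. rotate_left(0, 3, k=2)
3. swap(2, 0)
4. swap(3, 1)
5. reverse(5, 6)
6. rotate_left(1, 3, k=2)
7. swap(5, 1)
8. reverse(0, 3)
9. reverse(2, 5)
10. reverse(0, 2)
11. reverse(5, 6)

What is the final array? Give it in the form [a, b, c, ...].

After 1 (swap(6, 4)): [4, 3, 2, 1, 0, 5, 6]
After 2 (rotate_left(0, 3, k=2)): [2, 1, 4, 3, 0, 5, 6]
After 3 (swap(2, 0)): [4, 1, 2, 3, 0, 5, 6]
After 4 (swap(3, 1)): [4, 3, 2, 1, 0, 5, 6]
After 5 (reverse(5, 6)): [4, 3, 2, 1, 0, 6, 5]
After 6 (rotate_left(1, 3, k=2)): [4, 1, 3, 2, 0, 6, 5]
After 7 (swap(5, 1)): [4, 6, 3, 2, 0, 1, 5]
After 8 (reverse(0, 3)): [2, 3, 6, 4, 0, 1, 5]
After 9 (reverse(2, 5)): [2, 3, 1, 0, 4, 6, 5]
After 10 (reverse(0, 2)): [1, 3, 2, 0, 4, 6, 5]
After 11 (reverse(5, 6)): [1, 3, 2, 0, 4, 5, 6]

Answer: [1, 3, 2, 0, 4, 5, 6]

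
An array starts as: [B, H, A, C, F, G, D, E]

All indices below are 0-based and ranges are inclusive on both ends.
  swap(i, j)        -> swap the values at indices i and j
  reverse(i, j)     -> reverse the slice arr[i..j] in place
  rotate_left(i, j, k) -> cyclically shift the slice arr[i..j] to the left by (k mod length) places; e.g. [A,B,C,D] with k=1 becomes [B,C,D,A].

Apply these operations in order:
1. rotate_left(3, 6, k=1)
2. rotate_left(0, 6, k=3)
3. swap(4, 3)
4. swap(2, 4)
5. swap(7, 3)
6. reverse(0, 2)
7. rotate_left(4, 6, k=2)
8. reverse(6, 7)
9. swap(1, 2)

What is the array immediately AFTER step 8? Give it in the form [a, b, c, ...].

Answer: [C, G, F, E, A, D, B, H]

Derivation:
After 1 (rotate_left(3, 6, k=1)): [B, H, A, F, G, D, C, E]
After 2 (rotate_left(0, 6, k=3)): [F, G, D, C, B, H, A, E]
After 3 (swap(4, 3)): [F, G, D, B, C, H, A, E]
After 4 (swap(2, 4)): [F, G, C, B, D, H, A, E]
After 5 (swap(7, 3)): [F, G, C, E, D, H, A, B]
After 6 (reverse(0, 2)): [C, G, F, E, D, H, A, B]
After 7 (rotate_left(4, 6, k=2)): [C, G, F, E, A, D, H, B]
After 8 (reverse(6, 7)): [C, G, F, E, A, D, B, H]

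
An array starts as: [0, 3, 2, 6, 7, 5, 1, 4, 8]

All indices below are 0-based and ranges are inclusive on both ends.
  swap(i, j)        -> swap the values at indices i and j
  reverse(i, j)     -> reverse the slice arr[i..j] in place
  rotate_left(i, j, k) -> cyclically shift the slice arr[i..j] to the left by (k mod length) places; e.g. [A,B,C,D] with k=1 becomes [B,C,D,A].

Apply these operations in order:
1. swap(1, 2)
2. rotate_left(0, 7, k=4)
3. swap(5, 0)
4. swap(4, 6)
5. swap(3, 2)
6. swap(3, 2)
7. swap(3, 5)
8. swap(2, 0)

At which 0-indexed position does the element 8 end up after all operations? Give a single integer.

Answer: 8

Derivation:
After 1 (swap(1, 2)): [0, 2, 3, 6, 7, 5, 1, 4, 8]
After 2 (rotate_left(0, 7, k=4)): [7, 5, 1, 4, 0, 2, 3, 6, 8]
After 3 (swap(5, 0)): [2, 5, 1, 4, 0, 7, 3, 6, 8]
After 4 (swap(4, 6)): [2, 5, 1, 4, 3, 7, 0, 6, 8]
After 5 (swap(3, 2)): [2, 5, 4, 1, 3, 7, 0, 6, 8]
After 6 (swap(3, 2)): [2, 5, 1, 4, 3, 7, 0, 6, 8]
After 7 (swap(3, 5)): [2, 5, 1, 7, 3, 4, 0, 6, 8]
After 8 (swap(2, 0)): [1, 5, 2, 7, 3, 4, 0, 6, 8]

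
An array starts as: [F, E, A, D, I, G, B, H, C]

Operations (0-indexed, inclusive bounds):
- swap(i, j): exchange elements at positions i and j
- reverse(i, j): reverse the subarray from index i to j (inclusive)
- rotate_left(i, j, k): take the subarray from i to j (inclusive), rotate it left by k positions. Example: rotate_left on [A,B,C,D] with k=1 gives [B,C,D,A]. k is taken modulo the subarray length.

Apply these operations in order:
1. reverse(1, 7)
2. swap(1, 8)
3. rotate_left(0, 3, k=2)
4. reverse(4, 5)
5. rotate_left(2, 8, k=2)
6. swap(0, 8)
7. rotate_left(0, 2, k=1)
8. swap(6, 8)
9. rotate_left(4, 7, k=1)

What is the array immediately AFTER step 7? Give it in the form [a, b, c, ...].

After 1 (reverse(1, 7)): [F, H, B, G, I, D, A, E, C]
After 2 (swap(1, 8)): [F, C, B, G, I, D, A, E, H]
After 3 (rotate_left(0, 3, k=2)): [B, G, F, C, I, D, A, E, H]
After 4 (reverse(4, 5)): [B, G, F, C, D, I, A, E, H]
After 5 (rotate_left(2, 8, k=2)): [B, G, D, I, A, E, H, F, C]
After 6 (swap(0, 8)): [C, G, D, I, A, E, H, F, B]
After 7 (rotate_left(0, 2, k=1)): [G, D, C, I, A, E, H, F, B]

Answer: [G, D, C, I, A, E, H, F, B]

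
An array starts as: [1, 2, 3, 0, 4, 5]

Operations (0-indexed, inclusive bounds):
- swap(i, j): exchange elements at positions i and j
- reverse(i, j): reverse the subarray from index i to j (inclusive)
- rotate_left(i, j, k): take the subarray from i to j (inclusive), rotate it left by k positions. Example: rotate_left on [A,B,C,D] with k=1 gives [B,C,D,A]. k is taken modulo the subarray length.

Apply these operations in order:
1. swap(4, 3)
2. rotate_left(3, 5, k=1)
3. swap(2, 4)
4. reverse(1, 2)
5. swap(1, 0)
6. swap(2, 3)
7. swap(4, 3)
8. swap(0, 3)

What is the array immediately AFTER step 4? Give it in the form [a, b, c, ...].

After 1 (swap(4, 3)): [1, 2, 3, 4, 0, 5]
After 2 (rotate_left(3, 5, k=1)): [1, 2, 3, 0, 5, 4]
After 3 (swap(2, 4)): [1, 2, 5, 0, 3, 4]
After 4 (reverse(1, 2)): [1, 5, 2, 0, 3, 4]

Answer: [1, 5, 2, 0, 3, 4]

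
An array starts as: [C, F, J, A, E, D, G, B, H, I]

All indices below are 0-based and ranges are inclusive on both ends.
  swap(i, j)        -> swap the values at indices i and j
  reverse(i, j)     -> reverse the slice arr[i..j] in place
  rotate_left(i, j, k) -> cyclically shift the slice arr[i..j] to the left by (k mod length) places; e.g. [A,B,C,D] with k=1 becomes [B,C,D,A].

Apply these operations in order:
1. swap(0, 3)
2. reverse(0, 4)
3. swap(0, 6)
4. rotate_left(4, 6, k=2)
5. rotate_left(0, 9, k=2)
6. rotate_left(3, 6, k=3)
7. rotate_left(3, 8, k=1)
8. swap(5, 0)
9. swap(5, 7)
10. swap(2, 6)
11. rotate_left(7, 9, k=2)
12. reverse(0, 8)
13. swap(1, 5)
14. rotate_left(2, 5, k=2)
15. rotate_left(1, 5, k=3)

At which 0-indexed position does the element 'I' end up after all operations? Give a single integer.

Answer: 6

Derivation:
After 1 (swap(0, 3)): [A, F, J, C, E, D, G, B, H, I]
After 2 (reverse(0, 4)): [E, C, J, F, A, D, G, B, H, I]
After 3 (swap(0, 6)): [G, C, J, F, A, D, E, B, H, I]
After 4 (rotate_left(4, 6, k=2)): [G, C, J, F, E, A, D, B, H, I]
After 5 (rotate_left(0, 9, k=2)): [J, F, E, A, D, B, H, I, G, C]
After 6 (rotate_left(3, 6, k=3)): [J, F, E, H, A, D, B, I, G, C]
After 7 (rotate_left(3, 8, k=1)): [J, F, E, A, D, B, I, G, H, C]
After 8 (swap(5, 0)): [B, F, E, A, D, J, I, G, H, C]
After 9 (swap(5, 7)): [B, F, E, A, D, G, I, J, H, C]
After 10 (swap(2, 6)): [B, F, I, A, D, G, E, J, H, C]
After 11 (rotate_left(7, 9, k=2)): [B, F, I, A, D, G, E, C, J, H]
After 12 (reverse(0, 8)): [J, C, E, G, D, A, I, F, B, H]
After 13 (swap(1, 5)): [J, A, E, G, D, C, I, F, B, H]
After 14 (rotate_left(2, 5, k=2)): [J, A, D, C, E, G, I, F, B, H]
After 15 (rotate_left(1, 5, k=3)): [J, E, G, A, D, C, I, F, B, H]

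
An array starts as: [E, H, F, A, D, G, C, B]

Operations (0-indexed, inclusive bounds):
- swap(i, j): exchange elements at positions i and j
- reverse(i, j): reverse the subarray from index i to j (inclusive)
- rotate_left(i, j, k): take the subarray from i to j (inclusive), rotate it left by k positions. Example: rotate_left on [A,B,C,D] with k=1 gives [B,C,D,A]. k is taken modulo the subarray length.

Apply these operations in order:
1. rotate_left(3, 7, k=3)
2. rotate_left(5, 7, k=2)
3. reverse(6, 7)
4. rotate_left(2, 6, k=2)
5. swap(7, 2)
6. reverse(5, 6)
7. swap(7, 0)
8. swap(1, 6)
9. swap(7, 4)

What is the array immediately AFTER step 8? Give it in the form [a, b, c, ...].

Answer: [B, F, A, G, D, C, H, E]

Derivation:
After 1 (rotate_left(3, 7, k=3)): [E, H, F, C, B, A, D, G]
After 2 (rotate_left(5, 7, k=2)): [E, H, F, C, B, G, A, D]
After 3 (reverse(6, 7)): [E, H, F, C, B, G, D, A]
After 4 (rotate_left(2, 6, k=2)): [E, H, B, G, D, F, C, A]
After 5 (swap(7, 2)): [E, H, A, G, D, F, C, B]
After 6 (reverse(5, 6)): [E, H, A, G, D, C, F, B]
After 7 (swap(7, 0)): [B, H, A, G, D, C, F, E]
After 8 (swap(1, 6)): [B, F, A, G, D, C, H, E]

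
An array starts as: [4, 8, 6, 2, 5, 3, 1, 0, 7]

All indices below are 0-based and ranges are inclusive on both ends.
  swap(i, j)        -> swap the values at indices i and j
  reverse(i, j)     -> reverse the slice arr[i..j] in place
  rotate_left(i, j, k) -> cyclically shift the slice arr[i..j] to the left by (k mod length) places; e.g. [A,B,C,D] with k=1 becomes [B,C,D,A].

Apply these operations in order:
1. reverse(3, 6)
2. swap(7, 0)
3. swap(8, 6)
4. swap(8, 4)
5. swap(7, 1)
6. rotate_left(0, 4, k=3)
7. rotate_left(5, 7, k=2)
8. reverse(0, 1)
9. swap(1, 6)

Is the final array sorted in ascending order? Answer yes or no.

Answer: no

Derivation:
After 1 (reverse(3, 6)): [4, 8, 6, 1, 3, 5, 2, 0, 7]
After 2 (swap(7, 0)): [0, 8, 6, 1, 3, 5, 2, 4, 7]
After 3 (swap(8, 6)): [0, 8, 6, 1, 3, 5, 7, 4, 2]
After 4 (swap(8, 4)): [0, 8, 6, 1, 2, 5, 7, 4, 3]
After 5 (swap(7, 1)): [0, 4, 6, 1, 2, 5, 7, 8, 3]
After 6 (rotate_left(0, 4, k=3)): [1, 2, 0, 4, 6, 5, 7, 8, 3]
After 7 (rotate_left(5, 7, k=2)): [1, 2, 0, 4, 6, 8, 5, 7, 3]
After 8 (reverse(0, 1)): [2, 1, 0, 4, 6, 8, 5, 7, 3]
After 9 (swap(1, 6)): [2, 5, 0, 4, 6, 8, 1, 7, 3]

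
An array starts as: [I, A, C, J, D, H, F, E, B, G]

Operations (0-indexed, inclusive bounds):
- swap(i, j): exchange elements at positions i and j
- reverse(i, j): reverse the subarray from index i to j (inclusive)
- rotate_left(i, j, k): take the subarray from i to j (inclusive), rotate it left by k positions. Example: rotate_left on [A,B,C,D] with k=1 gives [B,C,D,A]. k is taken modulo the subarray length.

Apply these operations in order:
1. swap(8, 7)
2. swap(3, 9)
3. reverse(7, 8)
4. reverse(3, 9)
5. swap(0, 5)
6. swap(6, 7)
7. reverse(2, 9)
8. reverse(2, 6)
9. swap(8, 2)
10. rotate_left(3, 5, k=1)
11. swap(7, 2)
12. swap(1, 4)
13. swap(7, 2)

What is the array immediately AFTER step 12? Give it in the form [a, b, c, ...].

Answer: [E, D, B, F, A, H, G, J, I, C]

Derivation:
After 1 (swap(8, 7)): [I, A, C, J, D, H, F, B, E, G]
After 2 (swap(3, 9)): [I, A, C, G, D, H, F, B, E, J]
After 3 (reverse(7, 8)): [I, A, C, G, D, H, F, E, B, J]
After 4 (reverse(3, 9)): [I, A, C, J, B, E, F, H, D, G]
After 5 (swap(0, 5)): [E, A, C, J, B, I, F, H, D, G]
After 6 (swap(6, 7)): [E, A, C, J, B, I, H, F, D, G]
After 7 (reverse(2, 9)): [E, A, G, D, F, H, I, B, J, C]
After 8 (reverse(2, 6)): [E, A, I, H, F, D, G, B, J, C]
After 9 (swap(8, 2)): [E, A, J, H, F, D, G, B, I, C]
After 10 (rotate_left(3, 5, k=1)): [E, A, J, F, D, H, G, B, I, C]
After 11 (swap(7, 2)): [E, A, B, F, D, H, G, J, I, C]
After 12 (swap(1, 4)): [E, D, B, F, A, H, G, J, I, C]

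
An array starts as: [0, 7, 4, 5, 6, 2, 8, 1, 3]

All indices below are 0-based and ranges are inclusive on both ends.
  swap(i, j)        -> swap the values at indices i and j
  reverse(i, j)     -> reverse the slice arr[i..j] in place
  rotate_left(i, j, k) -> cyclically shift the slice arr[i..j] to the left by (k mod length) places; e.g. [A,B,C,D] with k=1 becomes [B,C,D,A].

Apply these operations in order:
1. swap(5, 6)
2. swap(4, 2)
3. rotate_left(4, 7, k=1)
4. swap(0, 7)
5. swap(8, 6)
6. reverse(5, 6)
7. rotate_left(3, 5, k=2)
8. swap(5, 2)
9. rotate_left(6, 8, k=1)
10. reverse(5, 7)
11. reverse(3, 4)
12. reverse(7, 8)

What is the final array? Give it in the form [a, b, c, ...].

Answer: [4, 7, 8, 5, 3, 1, 0, 2, 6]

Derivation:
After 1 (swap(5, 6)): [0, 7, 4, 5, 6, 8, 2, 1, 3]
After 2 (swap(4, 2)): [0, 7, 6, 5, 4, 8, 2, 1, 3]
After 3 (rotate_left(4, 7, k=1)): [0, 7, 6, 5, 8, 2, 1, 4, 3]
After 4 (swap(0, 7)): [4, 7, 6, 5, 8, 2, 1, 0, 3]
After 5 (swap(8, 6)): [4, 7, 6, 5, 8, 2, 3, 0, 1]
After 6 (reverse(5, 6)): [4, 7, 6, 5, 8, 3, 2, 0, 1]
After 7 (rotate_left(3, 5, k=2)): [4, 7, 6, 3, 5, 8, 2, 0, 1]
After 8 (swap(5, 2)): [4, 7, 8, 3, 5, 6, 2, 0, 1]
After 9 (rotate_left(6, 8, k=1)): [4, 7, 8, 3, 5, 6, 0, 1, 2]
After 10 (reverse(5, 7)): [4, 7, 8, 3, 5, 1, 0, 6, 2]
After 11 (reverse(3, 4)): [4, 7, 8, 5, 3, 1, 0, 6, 2]
After 12 (reverse(7, 8)): [4, 7, 8, 5, 3, 1, 0, 2, 6]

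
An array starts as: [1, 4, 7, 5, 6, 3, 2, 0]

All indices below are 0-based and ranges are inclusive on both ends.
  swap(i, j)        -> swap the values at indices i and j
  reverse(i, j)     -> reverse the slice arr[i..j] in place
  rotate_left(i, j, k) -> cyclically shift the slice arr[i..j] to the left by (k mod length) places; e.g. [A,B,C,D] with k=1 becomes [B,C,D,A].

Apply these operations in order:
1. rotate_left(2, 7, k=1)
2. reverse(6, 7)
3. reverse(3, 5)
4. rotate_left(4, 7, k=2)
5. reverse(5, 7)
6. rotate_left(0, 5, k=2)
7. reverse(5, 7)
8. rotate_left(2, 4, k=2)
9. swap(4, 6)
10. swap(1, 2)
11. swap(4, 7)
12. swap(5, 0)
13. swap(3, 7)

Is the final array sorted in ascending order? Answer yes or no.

After 1 (rotate_left(2, 7, k=1)): [1, 4, 5, 6, 3, 2, 0, 7]
After 2 (reverse(6, 7)): [1, 4, 5, 6, 3, 2, 7, 0]
After 3 (reverse(3, 5)): [1, 4, 5, 2, 3, 6, 7, 0]
After 4 (rotate_left(4, 7, k=2)): [1, 4, 5, 2, 7, 0, 3, 6]
After 5 (reverse(5, 7)): [1, 4, 5, 2, 7, 6, 3, 0]
After 6 (rotate_left(0, 5, k=2)): [5, 2, 7, 6, 1, 4, 3, 0]
After 7 (reverse(5, 7)): [5, 2, 7, 6, 1, 0, 3, 4]
After 8 (rotate_left(2, 4, k=2)): [5, 2, 1, 7, 6, 0, 3, 4]
After 9 (swap(4, 6)): [5, 2, 1, 7, 3, 0, 6, 4]
After 10 (swap(1, 2)): [5, 1, 2, 7, 3, 0, 6, 4]
After 11 (swap(4, 7)): [5, 1, 2, 7, 4, 0, 6, 3]
After 12 (swap(5, 0)): [0, 1, 2, 7, 4, 5, 6, 3]
After 13 (swap(3, 7)): [0, 1, 2, 3, 4, 5, 6, 7]

Answer: yes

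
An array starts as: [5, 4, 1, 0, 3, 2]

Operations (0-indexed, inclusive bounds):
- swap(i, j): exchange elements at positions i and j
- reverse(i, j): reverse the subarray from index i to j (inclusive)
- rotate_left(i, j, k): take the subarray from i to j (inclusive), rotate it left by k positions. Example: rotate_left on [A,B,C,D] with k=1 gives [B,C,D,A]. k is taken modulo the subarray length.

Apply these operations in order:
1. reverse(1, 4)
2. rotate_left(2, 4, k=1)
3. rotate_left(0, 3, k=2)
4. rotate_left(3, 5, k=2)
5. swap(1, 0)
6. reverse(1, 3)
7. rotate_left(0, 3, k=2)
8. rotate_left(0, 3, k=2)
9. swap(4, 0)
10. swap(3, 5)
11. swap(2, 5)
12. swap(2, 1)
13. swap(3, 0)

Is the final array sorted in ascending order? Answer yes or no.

After 1 (reverse(1, 4)): [5, 3, 0, 1, 4, 2]
After 2 (rotate_left(2, 4, k=1)): [5, 3, 1, 4, 0, 2]
After 3 (rotate_left(0, 3, k=2)): [1, 4, 5, 3, 0, 2]
After 4 (rotate_left(3, 5, k=2)): [1, 4, 5, 2, 3, 0]
After 5 (swap(1, 0)): [4, 1, 5, 2, 3, 0]
After 6 (reverse(1, 3)): [4, 2, 5, 1, 3, 0]
After 7 (rotate_left(0, 3, k=2)): [5, 1, 4, 2, 3, 0]
After 8 (rotate_left(0, 3, k=2)): [4, 2, 5, 1, 3, 0]
After 9 (swap(4, 0)): [3, 2, 5, 1, 4, 0]
After 10 (swap(3, 5)): [3, 2, 5, 0, 4, 1]
After 11 (swap(2, 5)): [3, 2, 1, 0, 4, 5]
After 12 (swap(2, 1)): [3, 1, 2, 0, 4, 5]
After 13 (swap(3, 0)): [0, 1, 2, 3, 4, 5]

Answer: yes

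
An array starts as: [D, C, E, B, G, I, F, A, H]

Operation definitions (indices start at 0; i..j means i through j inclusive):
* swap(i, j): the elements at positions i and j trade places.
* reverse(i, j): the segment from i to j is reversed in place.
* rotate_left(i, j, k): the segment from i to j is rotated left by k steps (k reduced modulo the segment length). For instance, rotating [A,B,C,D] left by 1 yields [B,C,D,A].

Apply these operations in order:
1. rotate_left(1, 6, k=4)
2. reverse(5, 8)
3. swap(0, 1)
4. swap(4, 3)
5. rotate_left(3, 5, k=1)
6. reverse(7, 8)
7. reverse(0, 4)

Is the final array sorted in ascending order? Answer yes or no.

After 1 (rotate_left(1, 6, k=4)): [D, I, F, C, E, B, G, A, H]
After 2 (reverse(5, 8)): [D, I, F, C, E, H, A, G, B]
After 3 (swap(0, 1)): [I, D, F, C, E, H, A, G, B]
After 4 (swap(4, 3)): [I, D, F, E, C, H, A, G, B]
After 5 (rotate_left(3, 5, k=1)): [I, D, F, C, H, E, A, G, B]
After 6 (reverse(7, 8)): [I, D, F, C, H, E, A, B, G]
After 7 (reverse(0, 4)): [H, C, F, D, I, E, A, B, G]

Answer: no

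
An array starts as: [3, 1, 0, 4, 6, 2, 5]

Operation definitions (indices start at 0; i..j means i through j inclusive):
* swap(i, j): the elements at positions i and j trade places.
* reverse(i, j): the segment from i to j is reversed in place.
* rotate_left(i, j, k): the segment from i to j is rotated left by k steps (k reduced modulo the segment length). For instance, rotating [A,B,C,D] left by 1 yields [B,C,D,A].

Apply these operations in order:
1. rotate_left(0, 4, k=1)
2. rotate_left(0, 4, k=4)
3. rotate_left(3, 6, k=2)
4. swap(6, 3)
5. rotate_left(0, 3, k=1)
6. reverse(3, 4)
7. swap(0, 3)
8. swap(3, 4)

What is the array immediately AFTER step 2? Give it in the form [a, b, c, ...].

Answer: [3, 1, 0, 4, 6, 2, 5]

Derivation:
After 1 (rotate_left(0, 4, k=1)): [1, 0, 4, 6, 3, 2, 5]
After 2 (rotate_left(0, 4, k=4)): [3, 1, 0, 4, 6, 2, 5]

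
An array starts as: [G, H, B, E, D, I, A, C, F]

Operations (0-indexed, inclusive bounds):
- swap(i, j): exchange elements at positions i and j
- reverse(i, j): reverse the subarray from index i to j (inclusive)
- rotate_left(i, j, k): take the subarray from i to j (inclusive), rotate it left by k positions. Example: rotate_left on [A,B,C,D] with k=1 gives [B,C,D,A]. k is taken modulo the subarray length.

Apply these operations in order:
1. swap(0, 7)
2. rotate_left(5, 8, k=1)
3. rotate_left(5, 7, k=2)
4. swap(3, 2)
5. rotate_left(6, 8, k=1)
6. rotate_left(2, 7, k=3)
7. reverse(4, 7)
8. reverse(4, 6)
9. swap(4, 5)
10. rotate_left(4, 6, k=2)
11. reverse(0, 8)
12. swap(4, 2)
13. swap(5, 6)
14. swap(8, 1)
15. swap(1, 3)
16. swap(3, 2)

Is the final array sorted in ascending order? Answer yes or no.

Answer: yes

Derivation:
After 1 (swap(0, 7)): [C, H, B, E, D, I, A, G, F]
After 2 (rotate_left(5, 8, k=1)): [C, H, B, E, D, A, G, F, I]
After 3 (rotate_left(5, 7, k=2)): [C, H, B, E, D, F, A, G, I]
After 4 (swap(3, 2)): [C, H, E, B, D, F, A, G, I]
After 5 (rotate_left(6, 8, k=1)): [C, H, E, B, D, F, G, I, A]
After 6 (rotate_left(2, 7, k=3)): [C, H, F, G, I, E, B, D, A]
After 7 (reverse(4, 7)): [C, H, F, G, D, B, E, I, A]
After 8 (reverse(4, 6)): [C, H, F, G, E, B, D, I, A]
After 9 (swap(4, 5)): [C, H, F, G, B, E, D, I, A]
After 10 (rotate_left(4, 6, k=2)): [C, H, F, G, D, B, E, I, A]
After 11 (reverse(0, 8)): [A, I, E, B, D, G, F, H, C]
After 12 (swap(4, 2)): [A, I, D, B, E, G, F, H, C]
After 13 (swap(5, 6)): [A, I, D, B, E, F, G, H, C]
After 14 (swap(8, 1)): [A, C, D, B, E, F, G, H, I]
After 15 (swap(1, 3)): [A, B, D, C, E, F, G, H, I]
After 16 (swap(3, 2)): [A, B, C, D, E, F, G, H, I]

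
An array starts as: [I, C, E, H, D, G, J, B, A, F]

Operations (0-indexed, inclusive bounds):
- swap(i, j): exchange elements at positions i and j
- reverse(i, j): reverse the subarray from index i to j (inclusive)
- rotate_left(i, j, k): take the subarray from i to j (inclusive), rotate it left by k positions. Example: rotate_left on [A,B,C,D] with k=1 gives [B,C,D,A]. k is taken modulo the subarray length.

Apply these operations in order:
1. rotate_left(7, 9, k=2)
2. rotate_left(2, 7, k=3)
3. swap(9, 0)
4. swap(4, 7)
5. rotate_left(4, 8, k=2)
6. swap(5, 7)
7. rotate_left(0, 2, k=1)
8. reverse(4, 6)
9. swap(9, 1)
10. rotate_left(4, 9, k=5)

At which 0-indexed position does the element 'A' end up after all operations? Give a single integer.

After 1 (rotate_left(7, 9, k=2)): [I, C, E, H, D, G, J, F, B, A]
After 2 (rotate_left(2, 7, k=3)): [I, C, G, J, F, E, H, D, B, A]
After 3 (swap(9, 0)): [A, C, G, J, F, E, H, D, B, I]
After 4 (swap(4, 7)): [A, C, G, J, D, E, H, F, B, I]
After 5 (rotate_left(4, 8, k=2)): [A, C, G, J, H, F, B, D, E, I]
After 6 (swap(5, 7)): [A, C, G, J, H, D, B, F, E, I]
After 7 (rotate_left(0, 2, k=1)): [C, G, A, J, H, D, B, F, E, I]
After 8 (reverse(4, 6)): [C, G, A, J, B, D, H, F, E, I]
After 9 (swap(9, 1)): [C, I, A, J, B, D, H, F, E, G]
After 10 (rotate_left(4, 9, k=5)): [C, I, A, J, G, B, D, H, F, E]

Answer: 2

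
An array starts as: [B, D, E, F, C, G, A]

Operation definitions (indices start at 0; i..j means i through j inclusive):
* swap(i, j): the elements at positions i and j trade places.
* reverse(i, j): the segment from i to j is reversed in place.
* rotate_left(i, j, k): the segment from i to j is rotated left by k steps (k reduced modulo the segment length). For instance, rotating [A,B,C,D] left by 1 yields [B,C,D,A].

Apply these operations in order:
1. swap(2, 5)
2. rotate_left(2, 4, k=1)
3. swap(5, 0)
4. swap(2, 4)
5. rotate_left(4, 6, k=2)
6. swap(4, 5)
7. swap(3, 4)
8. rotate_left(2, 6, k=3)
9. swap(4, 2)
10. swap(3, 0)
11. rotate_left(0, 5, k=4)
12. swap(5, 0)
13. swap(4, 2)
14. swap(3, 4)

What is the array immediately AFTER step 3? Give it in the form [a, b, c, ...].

Answer: [E, D, F, C, G, B, A]

Derivation:
After 1 (swap(2, 5)): [B, D, G, F, C, E, A]
After 2 (rotate_left(2, 4, k=1)): [B, D, F, C, G, E, A]
After 3 (swap(5, 0)): [E, D, F, C, G, B, A]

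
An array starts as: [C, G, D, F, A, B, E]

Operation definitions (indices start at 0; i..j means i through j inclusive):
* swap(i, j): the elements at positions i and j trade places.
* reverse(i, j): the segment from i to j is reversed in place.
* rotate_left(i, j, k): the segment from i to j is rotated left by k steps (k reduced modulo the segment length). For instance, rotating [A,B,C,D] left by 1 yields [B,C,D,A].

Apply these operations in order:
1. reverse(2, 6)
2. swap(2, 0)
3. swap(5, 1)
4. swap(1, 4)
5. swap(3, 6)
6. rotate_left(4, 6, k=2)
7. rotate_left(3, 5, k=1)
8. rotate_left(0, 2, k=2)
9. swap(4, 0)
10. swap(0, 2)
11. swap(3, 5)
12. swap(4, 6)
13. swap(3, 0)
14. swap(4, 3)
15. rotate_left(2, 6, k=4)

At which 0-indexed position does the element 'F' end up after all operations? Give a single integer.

After 1 (reverse(2, 6)): [C, G, E, B, A, F, D]
After 2 (swap(2, 0)): [E, G, C, B, A, F, D]
After 3 (swap(5, 1)): [E, F, C, B, A, G, D]
After 4 (swap(1, 4)): [E, A, C, B, F, G, D]
After 5 (swap(3, 6)): [E, A, C, D, F, G, B]
After 6 (rotate_left(4, 6, k=2)): [E, A, C, D, B, F, G]
After 7 (rotate_left(3, 5, k=1)): [E, A, C, B, F, D, G]
After 8 (rotate_left(0, 2, k=2)): [C, E, A, B, F, D, G]
After 9 (swap(4, 0)): [F, E, A, B, C, D, G]
After 10 (swap(0, 2)): [A, E, F, B, C, D, G]
After 11 (swap(3, 5)): [A, E, F, D, C, B, G]
After 12 (swap(4, 6)): [A, E, F, D, G, B, C]
After 13 (swap(3, 0)): [D, E, F, A, G, B, C]
After 14 (swap(4, 3)): [D, E, F, G, A, B, C]
After 15 (rotate_left(2, 6, k=4)): [D, E, C, F, G, A, B]

Answer: 3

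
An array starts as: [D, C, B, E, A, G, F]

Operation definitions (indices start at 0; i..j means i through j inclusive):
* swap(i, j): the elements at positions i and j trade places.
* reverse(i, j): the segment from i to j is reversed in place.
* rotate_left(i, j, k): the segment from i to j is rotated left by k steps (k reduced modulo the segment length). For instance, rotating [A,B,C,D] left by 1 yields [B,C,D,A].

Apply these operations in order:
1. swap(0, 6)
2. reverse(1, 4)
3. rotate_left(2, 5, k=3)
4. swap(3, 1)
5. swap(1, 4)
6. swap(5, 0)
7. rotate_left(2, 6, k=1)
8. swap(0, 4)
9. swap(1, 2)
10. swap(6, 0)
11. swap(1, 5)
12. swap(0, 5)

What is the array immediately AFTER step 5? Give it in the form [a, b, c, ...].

Answer: [F, B, G, A, E, C, D]

Derivation:
After 1 (swap(0, 6)): [F, C, B, E, A, G, D]
After 2 (reverse(1, 4)): [F, A, E, B, C, G, D]
After 3 (rotate_left(2, 5, k=3)): [F, A, G, E, B, C, D]
After 4 (swap(3, 1)): [F, E, G, A, B, C, D]
After 5 (swap(1, 4)): [F, B, G, A, E, C, D]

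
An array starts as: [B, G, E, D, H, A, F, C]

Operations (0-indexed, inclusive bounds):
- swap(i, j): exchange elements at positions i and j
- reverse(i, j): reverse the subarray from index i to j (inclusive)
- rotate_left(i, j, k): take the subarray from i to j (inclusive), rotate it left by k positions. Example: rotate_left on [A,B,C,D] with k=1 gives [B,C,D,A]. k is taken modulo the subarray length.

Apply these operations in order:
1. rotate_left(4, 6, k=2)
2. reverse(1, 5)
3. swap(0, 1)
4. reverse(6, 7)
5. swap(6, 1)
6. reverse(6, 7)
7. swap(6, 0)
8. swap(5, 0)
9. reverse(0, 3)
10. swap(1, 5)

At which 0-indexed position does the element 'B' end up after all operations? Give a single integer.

After 1 (rotate_left(4, 6, k=2)): [B, G, E, D, F, H, A, C]
After 2 (reverse(1, 5)): [B, H, F, D, E, G, A, C]
After 3 (swap(0, 1)): [H, B, F, D, E, G, A, C]
After 4 (reverse(6, 7)): [H, B, F, D, E, G, C, A]
After 5 (swap(6, 1)): [H, C, F, D, E, G, B, A]
After 6 (reverse(6, 7)): [H, C, F, D, E, G, A, B]
After 7 (swap(6, 0)): [A, C, F, D, E, G, H, B]
After 8 (swap(5, 0)): [G, C, F, D, E, A, H, B]
After 9 (reverse(0, 3)): [D, F, C, G, E, A, H, B]
After 10 (swap(1, 5)): [D, A, C, G, E, F, H, B]

Answer: 7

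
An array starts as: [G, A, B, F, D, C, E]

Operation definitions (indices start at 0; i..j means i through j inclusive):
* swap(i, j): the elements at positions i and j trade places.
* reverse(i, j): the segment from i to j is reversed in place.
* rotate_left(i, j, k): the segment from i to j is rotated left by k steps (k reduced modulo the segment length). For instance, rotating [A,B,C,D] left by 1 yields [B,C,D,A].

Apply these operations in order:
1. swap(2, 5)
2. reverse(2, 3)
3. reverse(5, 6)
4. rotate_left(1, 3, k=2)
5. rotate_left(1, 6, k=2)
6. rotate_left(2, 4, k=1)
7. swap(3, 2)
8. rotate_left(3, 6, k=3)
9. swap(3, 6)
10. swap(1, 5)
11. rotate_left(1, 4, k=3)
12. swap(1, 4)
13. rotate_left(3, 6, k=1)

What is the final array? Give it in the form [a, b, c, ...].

Answer: [G, C, D, E, F, A, B]

Derivation:
After 1 (swap(2, 5)): [G, A, C, F, D, B, E]
After 2 (reverse(2, 3)): [G, A, F, C, D, B, E]
After 3 (reverse(5, 6)): [G, A, F, C, D, E, B]
After 4 (rotate_left(1, 3, k=2)): [G, C, A, F, D, E, B]
After 5 (rotate_left(1, 6, k=2)): [G, F, D, E, B, C, A]
After 6 (rotate_left(2, 4, k=1)): [G, F, E, B, D, C, A]
After 7 (swap(3, 2)): [G, F, B, E, D, C, A]
After 8 (rotate_left(3, 6, k=3)): [G, F, B, A, E, D, C]
After 9 (swap(3, 6)): [G, F, B, C, E, D, A]
After 10 (swap(1, 5)): [G, D, B, C, E, F, A]
After 11 (rotate_left(1, 4, k=3)): [G, E, D, B, C, F, A]
After 12 (swap(1, 4)): [G, C, D, B, E, F, A]
After 13 (rotate_left(3, 6, k=1)): [G, C, D, E, F, A, B]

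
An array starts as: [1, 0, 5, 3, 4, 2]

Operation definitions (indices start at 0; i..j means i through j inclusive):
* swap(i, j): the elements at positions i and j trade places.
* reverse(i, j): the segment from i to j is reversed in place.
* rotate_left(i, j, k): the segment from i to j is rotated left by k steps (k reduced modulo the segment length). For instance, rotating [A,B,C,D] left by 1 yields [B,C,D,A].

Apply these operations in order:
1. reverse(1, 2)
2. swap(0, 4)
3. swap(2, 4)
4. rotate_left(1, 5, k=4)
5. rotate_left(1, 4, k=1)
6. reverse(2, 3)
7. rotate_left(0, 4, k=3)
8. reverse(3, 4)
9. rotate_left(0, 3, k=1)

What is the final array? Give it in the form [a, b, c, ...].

Answer: [2, 4, 3, 1, 5, 0]

Derivation:
After 1 (reverse(1, 2)): [1, 5, 0, 3, 4, 2]
After 2 (swap(0, 4)): [4, 5, 0, 3, 1, 2]
After 3 (swap(2, 4)): [4, 5, 1, 3, 0, 2]
After 4 (rotate_left(1, 5, k=4)): [4, 2, 5, 1, 3, 0]
After 5 (rotate_left(1, 4, k=1)): [4, 5, 1, 3, 2, 0]
After 6 (reverse(2, 3)): [4, 5, 3, 1, 2, 0]
After 7 (rotate_left(0, 4, k=3)): [1, 2, 4, 5, 3, 0]
After 8 (reverse(3, 4)): [1, 2, 4, 3, 5, 0]
After 9 (rotate_left(0, 3, k=1)): [2, 4, 3, 1, 5, 0]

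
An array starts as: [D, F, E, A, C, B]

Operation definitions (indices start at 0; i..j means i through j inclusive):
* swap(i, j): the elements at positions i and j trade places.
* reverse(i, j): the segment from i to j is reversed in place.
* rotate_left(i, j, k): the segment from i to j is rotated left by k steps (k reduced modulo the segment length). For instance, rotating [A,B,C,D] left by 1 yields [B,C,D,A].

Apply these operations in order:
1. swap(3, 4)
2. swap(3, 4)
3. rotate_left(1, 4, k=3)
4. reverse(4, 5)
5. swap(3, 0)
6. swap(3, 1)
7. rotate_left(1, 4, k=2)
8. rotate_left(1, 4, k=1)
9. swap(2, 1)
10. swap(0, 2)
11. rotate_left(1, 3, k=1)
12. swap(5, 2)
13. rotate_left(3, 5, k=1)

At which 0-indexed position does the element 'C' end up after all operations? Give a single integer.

After 1 (swap(3, 4)): [D, F, E, C, A, B]
After 2 (swap(3, 4)): [D, F, E, A, C, B]
After 3 (rotate_left(1, 4, k=3)): [D, C, F, E, A, B]
After 4 (reverse(4, 5)): [D, C, F, E, B, A]
After 5 (swap(3, 0)): [E, C, F, D, B, A]
After 6 (swap(3, 1)): [E, D, F, C, B, A]
After 7 (rotate_left(1, 4, k=2)): [E, C, B, D, F, A]
After 8 (rotate_left(1, 4, k=1)): [E, B, D, F, C, A]
After 9 (swap(2, 1)): [E, D, B, F, C, A]
After 10 (swap(0, 2)): [B, D, E, F, C, A]
After 11 (rotate_left(1, 3, k=1)): [B, E, F, D, C, A]
After 12 (swap(5, 2)): [B, E, A, D, C, F]
After 13 (rotate_left(3, 5, k=1)): [B, E, A, C, F, D]

Answer: 3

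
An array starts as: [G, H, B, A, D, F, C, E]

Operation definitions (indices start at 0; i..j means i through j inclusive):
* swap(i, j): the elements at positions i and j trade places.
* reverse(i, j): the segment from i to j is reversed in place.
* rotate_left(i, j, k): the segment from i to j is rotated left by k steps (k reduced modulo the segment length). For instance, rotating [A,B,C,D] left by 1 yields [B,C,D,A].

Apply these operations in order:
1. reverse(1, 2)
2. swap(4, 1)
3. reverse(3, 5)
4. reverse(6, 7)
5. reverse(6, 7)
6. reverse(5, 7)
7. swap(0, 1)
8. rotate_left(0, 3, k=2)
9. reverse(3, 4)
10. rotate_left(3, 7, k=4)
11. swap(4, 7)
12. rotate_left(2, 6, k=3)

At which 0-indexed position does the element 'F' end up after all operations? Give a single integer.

After 1 (reverse(1, 2)): [G, B, H, A, D, F, C, E]
After 2 (swap(4, 1)): [G, D, H, A, B, F, C, E]
After 3 (reverse(3, 5)): [G, D, H, F, B, A, C, E]
After 4 (reverse(6, 7)): [G, D, H, F, B, A, E, C]
After 5 (reverse(6, 7)): [G, D, H, F, B, A, C, E]
After 6 (reverse(5, 7)): [G, D, H, F, B, E, C, A]
After 7 (swap(0, 1)): [D, G, H, F, B, E, C, A]
After 8 (rotate_left(0, 3, k=2)): [H, F, D, G, B, E, C, A]
After 9 (reverse(3, 4)): [H, F, D, B, G, E, C, A]
After 10 (rotate_left(3, 7, k=4)): [H, F, D, A, B, G, E, C]
After 11 (swap(4, 7)): [H, F, D, A, C, G, E, B]
After 12 (rotate_left(2, 6, k=3)): [H, F, G, E, D, A, C, B]

Answer: 1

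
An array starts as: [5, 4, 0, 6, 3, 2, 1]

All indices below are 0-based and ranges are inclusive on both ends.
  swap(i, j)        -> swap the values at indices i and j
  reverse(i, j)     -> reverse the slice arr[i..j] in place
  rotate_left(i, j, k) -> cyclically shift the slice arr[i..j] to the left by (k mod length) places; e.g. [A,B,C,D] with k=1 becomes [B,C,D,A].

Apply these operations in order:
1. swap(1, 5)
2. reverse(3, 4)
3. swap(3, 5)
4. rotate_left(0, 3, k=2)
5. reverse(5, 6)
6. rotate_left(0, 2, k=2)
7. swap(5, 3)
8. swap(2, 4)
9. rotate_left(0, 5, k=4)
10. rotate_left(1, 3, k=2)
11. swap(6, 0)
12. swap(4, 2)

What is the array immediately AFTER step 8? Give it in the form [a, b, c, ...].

After 1 (swap(1, 5)): [5, 2, 0, 6, 3, 4, 1]
After 2 (reverse(3, 4)): [5, 2, 0, 3, 6, 4, 1]
After 3 (swap(3, 5)): [5, 2, 0, 4, 6, 3, 1]
After 4 (rotate_left(0, 3, k=2)): [0, 4, 5, 2, 6, 3, 1]
After 5 (reverse(5, 6)): [0, 4, 5, 2, 6, 1, 3]
After 6 (rotate_left(0, 2, k=2)): [5, 0, 4, 2, 6, 1, 3]
After 7 (swap(5, 3)): [5, 0, 4, 1, 6, 2, 3]
After 8 (swap(2, 4)): [5, 0, 6, 1, 4, 2, 3]

Answer: [5, 0, 6, 1, 4, 2, 3]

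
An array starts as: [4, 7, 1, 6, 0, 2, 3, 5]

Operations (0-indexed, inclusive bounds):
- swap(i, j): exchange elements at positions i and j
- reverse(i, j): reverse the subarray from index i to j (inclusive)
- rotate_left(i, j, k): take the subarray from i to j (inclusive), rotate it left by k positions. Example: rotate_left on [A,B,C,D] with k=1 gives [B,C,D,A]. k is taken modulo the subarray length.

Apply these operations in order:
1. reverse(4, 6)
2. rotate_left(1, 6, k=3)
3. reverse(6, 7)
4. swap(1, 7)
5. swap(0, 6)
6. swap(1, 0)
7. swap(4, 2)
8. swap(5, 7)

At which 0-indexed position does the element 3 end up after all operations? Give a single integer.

Answer: 5

Derivation:
After 1 (reverse(4, 6)): [4, 7, 1, 6, 3, 2, 0, 5]
After 2 (rotate_left(1, 6, k=3)): [4, 3, 2, 0, 7, 1, 6, 5]
After 3 (reverse(6, 7)): [4, 3, 2, 0, 7, 1, 5, 6]
After 4 (swap(1, 7)): [4, 6, 2, 0, 7, 1, 5, 3]
After 5 (swap(0, 6)): [5, 6, 2, 0, 7, 1, 4, 3]
After 6 (swap(1, 0)): [6, 5, 2, 0, 7, 1, 4, 3]
After 7 (swap(4, 2)): [6, 5, 7, 0, 2, 1, 4, 3]
After 8 (swap(5, 7)): [6, 5, 7, 0, 2, 3, 4, 1]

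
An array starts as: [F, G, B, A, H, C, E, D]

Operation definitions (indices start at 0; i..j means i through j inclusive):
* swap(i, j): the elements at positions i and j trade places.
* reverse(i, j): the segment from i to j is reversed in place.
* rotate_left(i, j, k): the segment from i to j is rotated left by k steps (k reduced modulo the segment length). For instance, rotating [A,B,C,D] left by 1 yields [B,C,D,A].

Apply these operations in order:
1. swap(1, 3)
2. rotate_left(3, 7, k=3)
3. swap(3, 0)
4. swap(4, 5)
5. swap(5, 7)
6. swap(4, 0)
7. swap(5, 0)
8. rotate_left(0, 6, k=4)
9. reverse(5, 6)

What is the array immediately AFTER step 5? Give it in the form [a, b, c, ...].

After 1 (swap(1, 3)): [F, A, B, G, H, C, E, D]
After 2 (rotate_left(3, 7, k=3)): [F, A, B, E, D, G, H, C]
After 3 (swap(3, 0)): [E, A, B, F, D, G, H, C]
After 4 (swap(4, 5)): [E, A, B, F, G, D, H, C]
After 5 (swap(5, 7)): [E, A, B, F, G, C, H, D]

Answer: [E, A, B, F, G, C, H, D]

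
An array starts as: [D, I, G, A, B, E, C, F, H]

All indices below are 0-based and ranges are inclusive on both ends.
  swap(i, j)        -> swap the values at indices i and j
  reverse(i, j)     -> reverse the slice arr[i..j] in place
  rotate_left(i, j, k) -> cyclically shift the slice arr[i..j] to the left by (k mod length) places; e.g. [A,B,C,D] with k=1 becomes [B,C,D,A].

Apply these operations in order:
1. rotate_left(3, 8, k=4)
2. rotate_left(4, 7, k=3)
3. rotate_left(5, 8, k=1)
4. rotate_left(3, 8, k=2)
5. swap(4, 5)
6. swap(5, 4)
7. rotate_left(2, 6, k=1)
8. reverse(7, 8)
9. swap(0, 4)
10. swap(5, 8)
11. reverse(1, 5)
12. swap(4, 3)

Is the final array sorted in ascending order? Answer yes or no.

After 1 (rotate_left(3, 8, k=4)): [D, I, G, F, H, A, B, E, C]
After 2 (rotate_left(4, 7, k=3)): [D, I, G, F, E, H, A, B, C]
After 3 (rotate_left(5, 8, k=1)): [D, I, G, F, E, A, B, C, H]
After 4 (rotate_left(3, 8, k=2)): [D, I, G, A, B, C, H, F, E]
After 5 (swap(4, 5)): [D, I, G, A, C, B, H, F, E]
After 6 (swap(5, 4)): [D, I, G, A, B, C, H, F, E]
After 7 (rotate_left(2, 6, k=1)): [D, I, A, B, C, H, G, F, E]
After 8 (reverse(7, 8)): [D, I, A, B, C, H, G, E, F]
After 9 (swap(0, 4)): [C, I, A, B, D, H, G, E, F]
After 10 (swap(5, 8)): [C, I, A, B, D, F, G, E, H]
After 11 (reverse(1, 5)): [C, F, D, B, A, I, G, E, H]
After 12 (swap(4, 3)): [C, F, D, A, B, I, G, E, H]

Answer: no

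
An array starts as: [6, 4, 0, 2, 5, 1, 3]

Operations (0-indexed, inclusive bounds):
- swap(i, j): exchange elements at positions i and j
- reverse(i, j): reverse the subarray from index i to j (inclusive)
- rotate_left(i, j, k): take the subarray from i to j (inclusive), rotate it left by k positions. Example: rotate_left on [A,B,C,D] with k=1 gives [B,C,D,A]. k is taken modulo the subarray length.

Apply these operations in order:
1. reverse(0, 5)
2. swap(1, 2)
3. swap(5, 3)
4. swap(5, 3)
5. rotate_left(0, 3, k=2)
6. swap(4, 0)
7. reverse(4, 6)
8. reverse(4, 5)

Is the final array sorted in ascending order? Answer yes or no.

After 1 (reverse(0, 5)): [1, 5, 2, 0, 4, 6, 3]
After 2 (swap(1, 2)): [1, 2, 5, 0, 4, 6, 3]
After 3 (swap(5, 3)): [1, 2, 5, 6, 4, 0, 3]
After 4 (swap(5, 3)): [1, 2, 5, 0, 4, 6, 3]
After 5 (rotate_left(0, 3, k=2)): [5, 0, 1, 2, 4, 6, 3]
After 6 (swap(4, 0)): [4, 0, 1, 2, 5, 6, 3]
After 7 (reverse(4, 6)): [4, 0, 1, 2, 3, 6, 5]
After 8 (reverse(4, 5)): [4, 0, 1, 2, 6, 3, 5]

Answer: no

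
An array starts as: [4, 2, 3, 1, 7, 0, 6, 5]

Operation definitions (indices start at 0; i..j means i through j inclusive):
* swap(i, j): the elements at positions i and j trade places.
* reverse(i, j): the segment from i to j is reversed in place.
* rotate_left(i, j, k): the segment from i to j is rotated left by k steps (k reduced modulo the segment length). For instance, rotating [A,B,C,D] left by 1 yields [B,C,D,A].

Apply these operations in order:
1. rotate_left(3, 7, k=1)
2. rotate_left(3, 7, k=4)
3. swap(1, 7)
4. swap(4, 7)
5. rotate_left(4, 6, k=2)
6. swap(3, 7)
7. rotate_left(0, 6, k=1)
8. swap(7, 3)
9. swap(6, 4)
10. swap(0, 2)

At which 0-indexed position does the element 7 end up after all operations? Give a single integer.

Answer: 0

Derivation:
After 1 (rotate_left(3, 7, k=1)): [4, 2, 3, 7, 0, 6, 5, 1]
After 2 (rotate_left(3, 7, k=4)): [4, 2, 3, 1, 7, 0, 6, 5]
After 3 (swap(1, 7)): [4, 5, 3, 1, 7, 0, 6, 2]
After 4 (swap(4, 7)): [4, 5, 3, 1, 2, 0, 6, 7]
After 5 (rotate_left(4, 6, k=2)): [4, 5, 3, 1, 6, 2, 0, 7]
After 6 (swap(3, 7)): [4, 5, 3, 7, 6, 2, 0, 1]
After 7 (rotate_left(0, 6, k=1)): [5, 3, 7, 6, 2, 0, 4, 1]
After 8 (swap(7, 3)): [5, 3, 7, 1, 2, 0, 4, 6]
After 9 (swap(6, 4)): [5, 3, 7, 1, 4, 0, 2, 6]
After 10 (swap(0, 2)): [7, 3, 5, 1, 4, 0, 2, 6]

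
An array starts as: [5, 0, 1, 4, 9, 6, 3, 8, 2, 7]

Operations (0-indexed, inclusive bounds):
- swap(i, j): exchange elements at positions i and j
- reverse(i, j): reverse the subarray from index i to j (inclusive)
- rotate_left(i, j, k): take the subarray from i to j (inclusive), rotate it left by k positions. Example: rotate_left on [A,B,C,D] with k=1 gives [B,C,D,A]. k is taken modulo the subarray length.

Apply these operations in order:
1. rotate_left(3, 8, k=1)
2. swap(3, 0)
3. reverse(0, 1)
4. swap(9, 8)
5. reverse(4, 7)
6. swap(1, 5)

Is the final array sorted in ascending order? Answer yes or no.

After 1 (rotate_left(3, 8, k=1)): [5, 0, 1, 9, 6, 3, 8, 2, 4, 7]
After 2 (swap(3, 0)): [9, 0, 1, 5, 6, 3, 8, 2, 4, 7]
After 3 (reverse(0, 1)): [0, 9, 1, 5, 6, 3, 8, 2, 4, 7]
After 4 (swap(9, 8)): [0, 9, 1, 5, 6, 3, 8, 2, 7, 4]
After 5 (reverse(4, 7)): [0, 9, 1, 5, 2, 8, 3, 6, 7, 4]
After 6 (swap(1, 5)): [0, 8, 1, 5, 2, 9, 3, 6, 7, 4]

Answer: no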